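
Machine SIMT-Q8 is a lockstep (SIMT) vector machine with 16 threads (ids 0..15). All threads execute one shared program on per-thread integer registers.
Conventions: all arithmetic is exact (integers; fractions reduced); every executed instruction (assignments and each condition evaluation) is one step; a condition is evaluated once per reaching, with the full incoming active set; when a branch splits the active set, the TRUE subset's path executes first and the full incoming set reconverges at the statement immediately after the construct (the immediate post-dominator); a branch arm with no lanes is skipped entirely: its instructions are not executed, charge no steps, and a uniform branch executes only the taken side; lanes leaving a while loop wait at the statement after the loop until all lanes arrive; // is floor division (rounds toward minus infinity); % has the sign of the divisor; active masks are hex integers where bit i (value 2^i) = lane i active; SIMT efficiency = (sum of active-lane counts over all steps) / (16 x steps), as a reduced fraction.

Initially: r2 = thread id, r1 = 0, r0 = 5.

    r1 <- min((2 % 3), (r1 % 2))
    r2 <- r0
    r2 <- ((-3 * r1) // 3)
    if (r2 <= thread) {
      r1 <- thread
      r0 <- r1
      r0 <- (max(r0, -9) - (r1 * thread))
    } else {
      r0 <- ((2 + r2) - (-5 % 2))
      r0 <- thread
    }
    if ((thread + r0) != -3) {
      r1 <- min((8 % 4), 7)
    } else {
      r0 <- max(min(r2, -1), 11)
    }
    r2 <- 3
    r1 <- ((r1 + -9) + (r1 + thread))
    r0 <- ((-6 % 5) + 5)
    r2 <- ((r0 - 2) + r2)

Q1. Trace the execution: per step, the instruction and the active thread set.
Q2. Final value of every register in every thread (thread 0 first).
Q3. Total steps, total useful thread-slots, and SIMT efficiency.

step 0: r1 <- min((2 % 3), (r1 % 2)) 0xffff
step 1: r2 <- r0                     0xffff
step 2: r2 <- ((-3 * r1) // 3)       0xffff
step 3: eval (r2 <= thread)          0xffff
step 4: r1 <- thread                 0xffff
step 5: r0 <- r1                     0xffff
step 6: r0 <- (max(r0, -9) - (r1 * thread)) 0xffff
step 7: eval ((thread + r0) != -3)   0xffff
step 8: r1 <- min((8 % 4), 7)        0xfff7
step 9: r0 <- max(min(r2, -1), 11)   0x0008
step 10: r2 <- 3                      0xffff
step 11: r1 <- ((r1 + -9) + (r1 + thread)) 0xffff
step 12: r0 <- ((-6 % 5) + 5)         0xffff
step 13: r2 <- ((r0 - 2) + r2)        0xffff

Answer: 14 steps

r2: 10,10,10,10,10,10,10,10,10,10,10,10,10,10,10,10
r1: -9,-8,-7,0,-5,-4,-3,-2,-1,0,1,2,3,4,5,6
r0: 9,9,9,9,9,9,9,9,9,9,9,9,9,9,9,9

steps = 14; useful = 208; efficiency = 208/224 = 13/14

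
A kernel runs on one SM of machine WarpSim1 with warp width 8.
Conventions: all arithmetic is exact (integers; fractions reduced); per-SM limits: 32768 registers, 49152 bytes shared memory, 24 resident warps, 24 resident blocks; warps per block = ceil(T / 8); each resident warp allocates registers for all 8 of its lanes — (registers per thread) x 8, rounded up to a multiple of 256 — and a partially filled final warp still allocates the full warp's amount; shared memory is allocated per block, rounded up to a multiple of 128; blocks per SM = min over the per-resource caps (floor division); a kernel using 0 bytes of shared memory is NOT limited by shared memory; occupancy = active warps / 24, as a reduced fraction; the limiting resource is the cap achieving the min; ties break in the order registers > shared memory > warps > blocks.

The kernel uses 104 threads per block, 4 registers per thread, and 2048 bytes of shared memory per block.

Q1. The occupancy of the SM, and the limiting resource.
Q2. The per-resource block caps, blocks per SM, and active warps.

Answer: occupancy 13/24, limited by warps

registers: 9 blocks
shared memory: 24 blocks
warps: 1 block
blocks: 24 blocks

Answer: 1 block, 13 active warps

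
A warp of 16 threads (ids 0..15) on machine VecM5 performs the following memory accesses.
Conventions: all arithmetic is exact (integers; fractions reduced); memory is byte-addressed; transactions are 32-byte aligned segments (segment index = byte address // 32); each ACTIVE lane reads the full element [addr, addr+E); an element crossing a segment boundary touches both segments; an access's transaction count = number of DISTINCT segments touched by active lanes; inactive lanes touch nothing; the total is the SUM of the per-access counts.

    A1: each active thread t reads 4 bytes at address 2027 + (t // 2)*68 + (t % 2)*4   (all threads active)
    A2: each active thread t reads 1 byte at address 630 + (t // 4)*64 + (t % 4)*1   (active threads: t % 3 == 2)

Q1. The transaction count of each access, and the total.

A1: 10 transactions
A2: 4 transactions

Answer: 10,4; total 14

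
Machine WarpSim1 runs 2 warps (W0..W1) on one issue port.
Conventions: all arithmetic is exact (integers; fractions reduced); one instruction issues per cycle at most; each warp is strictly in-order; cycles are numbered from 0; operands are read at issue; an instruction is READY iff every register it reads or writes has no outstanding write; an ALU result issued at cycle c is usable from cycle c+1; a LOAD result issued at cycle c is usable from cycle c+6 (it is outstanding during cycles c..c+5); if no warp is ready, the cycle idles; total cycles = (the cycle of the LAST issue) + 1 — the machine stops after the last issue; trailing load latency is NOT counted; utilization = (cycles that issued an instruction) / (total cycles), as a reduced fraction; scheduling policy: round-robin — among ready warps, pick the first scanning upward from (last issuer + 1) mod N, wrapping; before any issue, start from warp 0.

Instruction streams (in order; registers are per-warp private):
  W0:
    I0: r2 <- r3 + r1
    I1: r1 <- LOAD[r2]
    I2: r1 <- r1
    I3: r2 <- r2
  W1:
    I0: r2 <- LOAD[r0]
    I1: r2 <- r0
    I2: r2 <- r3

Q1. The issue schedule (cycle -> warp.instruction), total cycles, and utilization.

cycle 0: W0.I0
cycle 1: W1.I0
cycle 2: W0.I1
cycle 3: idle
cycle 4: idle
cycle 5: idle
cycle 6: idle
cycle 7: W1.I1
cycle 8: W0.I2
cycle 9: W1.I2
cycle 10: W0.I3

Answer: 11 cycles, utilization 7/11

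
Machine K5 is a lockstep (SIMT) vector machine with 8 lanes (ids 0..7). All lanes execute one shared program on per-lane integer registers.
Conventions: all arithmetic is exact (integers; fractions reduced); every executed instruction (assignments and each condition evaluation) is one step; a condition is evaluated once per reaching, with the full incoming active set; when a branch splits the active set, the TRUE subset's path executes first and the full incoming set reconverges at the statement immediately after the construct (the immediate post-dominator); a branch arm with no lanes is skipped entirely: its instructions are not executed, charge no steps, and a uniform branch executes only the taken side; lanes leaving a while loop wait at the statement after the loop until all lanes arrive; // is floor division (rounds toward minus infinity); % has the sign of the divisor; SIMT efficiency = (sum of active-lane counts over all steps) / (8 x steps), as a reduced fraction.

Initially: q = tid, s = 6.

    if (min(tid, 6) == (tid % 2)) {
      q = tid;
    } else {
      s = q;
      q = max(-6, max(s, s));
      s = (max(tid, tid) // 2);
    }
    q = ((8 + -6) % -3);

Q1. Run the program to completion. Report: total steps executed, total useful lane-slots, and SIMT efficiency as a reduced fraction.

Answer: 6 steps, 36 useful, 3/4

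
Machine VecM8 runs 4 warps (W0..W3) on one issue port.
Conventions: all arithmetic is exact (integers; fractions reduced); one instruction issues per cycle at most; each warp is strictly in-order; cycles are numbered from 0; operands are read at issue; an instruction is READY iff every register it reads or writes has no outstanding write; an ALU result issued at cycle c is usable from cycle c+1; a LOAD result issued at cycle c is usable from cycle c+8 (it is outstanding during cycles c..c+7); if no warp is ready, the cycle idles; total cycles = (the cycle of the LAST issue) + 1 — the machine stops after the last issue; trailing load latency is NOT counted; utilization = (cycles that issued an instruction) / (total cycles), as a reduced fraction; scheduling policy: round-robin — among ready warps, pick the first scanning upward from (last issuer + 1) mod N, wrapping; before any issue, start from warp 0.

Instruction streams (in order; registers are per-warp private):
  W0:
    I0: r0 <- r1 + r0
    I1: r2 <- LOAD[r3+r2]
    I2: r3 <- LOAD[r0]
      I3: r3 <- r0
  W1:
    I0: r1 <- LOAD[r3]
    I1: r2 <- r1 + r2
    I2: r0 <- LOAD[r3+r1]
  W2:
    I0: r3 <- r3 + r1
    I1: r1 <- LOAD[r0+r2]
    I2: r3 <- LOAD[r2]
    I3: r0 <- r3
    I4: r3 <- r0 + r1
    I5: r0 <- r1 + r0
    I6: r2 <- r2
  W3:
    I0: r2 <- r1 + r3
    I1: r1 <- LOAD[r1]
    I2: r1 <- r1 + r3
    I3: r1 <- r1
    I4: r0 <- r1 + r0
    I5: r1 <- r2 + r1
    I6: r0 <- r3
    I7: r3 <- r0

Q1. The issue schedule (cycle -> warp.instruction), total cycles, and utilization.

cycle 0: W0.I0
cycle 1: W1.I0
cycle 2: W2.I0
cycle 3: W3.I0
cycle 4: W0.I1
cycle 5: W2.I1
cycle 6: W3.I1
cycle 7: W0.I2
cycle 8: W2.I2
cycle 9: W1.I1
cycle 10: W1.I2
cycle 11: idle
cycle 12: idle
cycle 13: idle
cycle 14: W3.I2
cycle 15: W0.I3
cycle 16: W2.I3
cycle 17: W3.I3
cycle 18: W2.I4
cycle 19: W3.I4
cycle 20: W2.I5
cycle 21: W3.I5
cycle 22: W2.I6
cycle 23: W3.I6
cycle 24: W3.I7

Answer: 25 cycles, utilization 22/25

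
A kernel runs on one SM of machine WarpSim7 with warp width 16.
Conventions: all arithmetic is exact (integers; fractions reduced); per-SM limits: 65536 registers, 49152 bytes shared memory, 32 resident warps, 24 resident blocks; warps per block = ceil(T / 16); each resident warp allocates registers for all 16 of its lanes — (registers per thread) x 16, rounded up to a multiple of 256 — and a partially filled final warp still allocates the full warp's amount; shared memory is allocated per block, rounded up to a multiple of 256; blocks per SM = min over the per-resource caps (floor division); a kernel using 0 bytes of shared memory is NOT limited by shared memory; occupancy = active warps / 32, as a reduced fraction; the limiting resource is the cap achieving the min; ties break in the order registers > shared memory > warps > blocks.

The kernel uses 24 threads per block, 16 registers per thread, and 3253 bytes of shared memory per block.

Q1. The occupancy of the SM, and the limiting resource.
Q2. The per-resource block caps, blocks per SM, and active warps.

Answer: occupancy 7/8, limited by shared memory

registers: 128 blocks
shared memory: 14 blocks
warps: 16 blocks
blocks: 24 blocks

Answer: 14 blocks, 28 active warps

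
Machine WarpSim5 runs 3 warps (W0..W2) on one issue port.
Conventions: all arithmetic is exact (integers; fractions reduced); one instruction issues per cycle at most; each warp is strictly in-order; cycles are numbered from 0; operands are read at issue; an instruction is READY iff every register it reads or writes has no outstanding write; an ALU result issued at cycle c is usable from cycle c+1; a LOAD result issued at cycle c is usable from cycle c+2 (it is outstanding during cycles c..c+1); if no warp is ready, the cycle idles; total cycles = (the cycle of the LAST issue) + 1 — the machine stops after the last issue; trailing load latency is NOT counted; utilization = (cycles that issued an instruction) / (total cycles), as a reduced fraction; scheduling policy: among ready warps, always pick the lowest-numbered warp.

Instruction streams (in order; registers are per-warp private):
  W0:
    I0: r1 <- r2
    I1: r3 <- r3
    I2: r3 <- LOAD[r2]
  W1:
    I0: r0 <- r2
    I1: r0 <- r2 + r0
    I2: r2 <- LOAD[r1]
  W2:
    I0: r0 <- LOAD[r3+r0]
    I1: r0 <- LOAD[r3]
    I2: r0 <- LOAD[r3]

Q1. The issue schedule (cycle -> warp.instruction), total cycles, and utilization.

cycle 0: W0.I0
cycle 1: W0.I1
cycle 2: W0.I2
cycle 3: W1.I0
cycle 4: W1.I1
cycle 5: W1.I2
cycle 6: W2.I0
cycle 7: idle
cycle 8: W2.I1
cycle 9: idle
cycle 10: W2.I2

Answer: 11 cycles, utilization 9/11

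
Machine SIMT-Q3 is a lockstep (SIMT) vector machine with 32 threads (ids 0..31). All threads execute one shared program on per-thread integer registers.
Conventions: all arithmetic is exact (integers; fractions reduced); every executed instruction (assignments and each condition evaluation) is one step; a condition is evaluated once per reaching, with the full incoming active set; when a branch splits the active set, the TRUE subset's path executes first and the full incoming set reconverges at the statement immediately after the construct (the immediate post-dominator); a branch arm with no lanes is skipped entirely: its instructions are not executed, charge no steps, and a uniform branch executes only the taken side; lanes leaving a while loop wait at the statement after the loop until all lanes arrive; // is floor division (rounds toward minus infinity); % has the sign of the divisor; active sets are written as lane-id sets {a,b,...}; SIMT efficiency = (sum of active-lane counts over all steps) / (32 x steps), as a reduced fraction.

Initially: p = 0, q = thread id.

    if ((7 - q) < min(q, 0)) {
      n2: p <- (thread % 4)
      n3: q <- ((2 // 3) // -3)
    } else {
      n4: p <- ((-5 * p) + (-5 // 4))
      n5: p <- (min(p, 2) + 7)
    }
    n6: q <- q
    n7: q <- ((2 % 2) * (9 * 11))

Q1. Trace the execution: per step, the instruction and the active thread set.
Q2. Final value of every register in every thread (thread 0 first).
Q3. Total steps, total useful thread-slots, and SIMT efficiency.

step 0: eval ((7 - q) < min(q, 0))   {0,1,2,3,4,5,6,7,8,9,10,11,12,13,14,15,16,17,18,19,20,21,22,23,24,25,26,27,28,29,30,31}
step 1: p <- (thread % 4)            {8,9,10,11,12,13,14,15,16,17,18,19,20,21,22,23,24,25,26,27,28,29,30,31}
step 2: q <- ((2 // 3) // -3)        {8,9,10,11,12,13,14,15,16,17,18,19,20,21,22,23,24,25,26,27,28,29,30,31}
step 3: p <- ((-5 * p) + (-5 // 4))  {0,1,2,3,4,5,6,7}
step 4: p <- (min(p, 2) + 7)         {0,1,2,3,4,5,6,7}
step 5: q <- q                       {0,1,2,3,4,5,6,7,8,9,10,11,12,13,14,15,16,17,18,19,20,21,22,23,24,25,26,27,28,29,30,31}
step 6: q <- ((2 % 2) * (9 * 11))    {0,1,2,3,4,5,6,7,8,9,10,11,12,13,14,15,16,17,18,19,20,21,22,23,24,25,26,27,28,29,30,31}

Answer: 7 steps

p: 5,5,5,5,5,5,5,5,0,1,2,3,0,1,2,3,0,1,2,3,0,1,2,3,0,1,2,3,0,1,2,3
q: 0,0,0,0,0,0,0,0,0,0,0,0,0,0,0,0,0,0,0,0,0,0,0,0,0,0,0,0,0,0,0,0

steps = 7; useful = 160; efficiency = 160/224 = 5/7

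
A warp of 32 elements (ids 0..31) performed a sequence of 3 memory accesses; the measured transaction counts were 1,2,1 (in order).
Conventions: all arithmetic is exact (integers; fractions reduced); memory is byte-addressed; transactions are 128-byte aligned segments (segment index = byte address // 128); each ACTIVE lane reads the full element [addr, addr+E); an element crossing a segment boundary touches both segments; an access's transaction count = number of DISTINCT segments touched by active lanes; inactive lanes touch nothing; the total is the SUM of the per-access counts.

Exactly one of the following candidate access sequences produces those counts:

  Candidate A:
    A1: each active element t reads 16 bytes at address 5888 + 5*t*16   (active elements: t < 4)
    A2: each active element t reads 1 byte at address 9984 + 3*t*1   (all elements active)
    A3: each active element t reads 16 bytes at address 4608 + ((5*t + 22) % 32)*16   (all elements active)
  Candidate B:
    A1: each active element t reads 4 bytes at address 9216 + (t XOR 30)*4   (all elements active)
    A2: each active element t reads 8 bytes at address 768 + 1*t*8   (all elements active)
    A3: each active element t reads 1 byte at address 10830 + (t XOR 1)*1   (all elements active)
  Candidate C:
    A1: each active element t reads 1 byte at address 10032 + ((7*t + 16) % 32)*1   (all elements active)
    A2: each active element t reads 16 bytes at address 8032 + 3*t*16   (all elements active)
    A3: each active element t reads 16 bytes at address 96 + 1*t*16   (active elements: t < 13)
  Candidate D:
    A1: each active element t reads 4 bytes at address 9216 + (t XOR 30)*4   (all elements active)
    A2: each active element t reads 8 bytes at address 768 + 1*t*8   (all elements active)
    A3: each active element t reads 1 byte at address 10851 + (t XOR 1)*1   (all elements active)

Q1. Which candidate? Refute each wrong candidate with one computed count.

A: A1 gives 2 transactions, not 1
C: A2 gives 13 transactions, not 2
D: A3 gives 2 transactions, not 1
B: all counts match (1,2,1)

Answer: B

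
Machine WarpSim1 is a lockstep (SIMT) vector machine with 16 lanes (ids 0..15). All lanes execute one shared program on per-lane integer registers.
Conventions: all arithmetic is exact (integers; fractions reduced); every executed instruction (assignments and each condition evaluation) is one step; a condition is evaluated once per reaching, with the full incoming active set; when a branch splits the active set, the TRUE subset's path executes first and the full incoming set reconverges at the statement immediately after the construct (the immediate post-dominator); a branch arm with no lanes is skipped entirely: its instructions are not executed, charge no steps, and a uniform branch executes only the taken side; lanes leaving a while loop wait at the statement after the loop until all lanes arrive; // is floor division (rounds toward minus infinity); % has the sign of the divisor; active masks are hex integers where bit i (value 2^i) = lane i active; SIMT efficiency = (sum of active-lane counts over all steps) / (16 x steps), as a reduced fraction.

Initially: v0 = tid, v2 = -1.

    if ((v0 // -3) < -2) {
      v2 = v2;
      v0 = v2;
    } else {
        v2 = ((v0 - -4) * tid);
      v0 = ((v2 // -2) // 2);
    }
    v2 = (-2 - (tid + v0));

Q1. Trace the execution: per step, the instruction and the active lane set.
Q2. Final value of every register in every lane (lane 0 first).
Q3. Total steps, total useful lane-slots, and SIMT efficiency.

step 0: eval ((v0 // -3) < -2)       0xffff
step 1: v2 <- v2                     0xff80
step 2: v0 <- v2                     0xff80
step 3: v2 <- ((v0 - -4) * tid)      0x007f
step 4: v0 <- ((v2 // -2) // 2)      0x007f
step 5: v2 <- (-2 - (tid + v0))      0xffff

Answer: 6 steps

v0: 0,-2,-3,-6,-8,-12,-15,-1,-1,-1,-1,-1,-1,-1,-1,-1
v2: -2,-1,-1,1,2,5,7,-8,-9,-10,-11,-12,-13,-14,-15,-16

steps = 6; useful = 64; efficiency = 64/96 = 2/3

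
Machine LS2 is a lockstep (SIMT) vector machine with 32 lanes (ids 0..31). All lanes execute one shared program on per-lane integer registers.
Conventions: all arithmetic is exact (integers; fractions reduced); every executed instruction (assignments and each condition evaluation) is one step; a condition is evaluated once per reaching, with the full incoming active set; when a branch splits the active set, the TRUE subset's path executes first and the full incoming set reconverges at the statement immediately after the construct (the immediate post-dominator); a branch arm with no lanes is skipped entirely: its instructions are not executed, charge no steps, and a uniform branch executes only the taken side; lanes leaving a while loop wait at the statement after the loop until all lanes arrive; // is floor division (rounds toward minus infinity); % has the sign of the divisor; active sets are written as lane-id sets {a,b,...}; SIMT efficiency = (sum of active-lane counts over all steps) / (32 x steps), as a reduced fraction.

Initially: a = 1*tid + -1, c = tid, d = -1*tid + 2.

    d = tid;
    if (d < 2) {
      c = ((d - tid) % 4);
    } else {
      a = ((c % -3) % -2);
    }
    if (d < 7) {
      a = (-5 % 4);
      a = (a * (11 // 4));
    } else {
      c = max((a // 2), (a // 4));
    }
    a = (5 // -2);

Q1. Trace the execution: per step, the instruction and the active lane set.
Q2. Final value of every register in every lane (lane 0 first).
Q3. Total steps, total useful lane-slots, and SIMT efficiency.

step 0: d <- tid                     {0,1,2,3,4,5,6,7,8,9,10,11,12,13,14,15,16,17,18,19,20,21,22,23,24,25,26,27,28,29,30,31}
step 1: eval (d < 2)                 {0,1,2,3,4,5,6,7,8,9,10,11,12,13,14,15,16,17,18,19,20,21,22,23,24,25,26,27,28,29,30,31}
step 2: c <- ((d - tid) % 4)         {0,1}
step 3: a <- ((c % -3) % -2)         {2,3,4,5,6,7,8,9,10,11,12,13,14,15,16,17,18,19,20,21,22,23,24,25,26,27,28,29,30,31}
step 4: eval (d < 7)                 {0,1,2,3,4,5,6,7,8,9,10,11,12,13,14,15,16,17,18,19,20,21,22,23,24,25,26,27,28,29,30,31}
step 5: a <- (-5 % 4)                {0,1,2,3,4,5,6}
step 6: a <- (a * (11 // 4))         {0,1,2,3,4,5,6}
step 7: c <- max((a // 2), (a // 4)) {7,8,9,10,11,12,13,14,15,16,17,18,19,20,21,22,23,24,25,26,27,28,29,30,31}
step 8: a <- (5 // -2)               {0,1,2,3,4,5,6,7,8,9,10,11,12,13,14,15,16,17,18,19,20,21,22,23,24,25,26,27,28,29,30,31}

Answer: 9 steps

a: -3,-3,-3,-3,-3,-3,-3,-3,-3,-3,-3,-3,-3,-3,-3,-3,-3,-3,-3,-3,-3,-3,-3,-3,-3,-3,-3,-3,-3,-3,-3,-3
c: 0,0,2,3,4,5,6,0,-1,0,0,-1,0,0,-1,0,0,-1,0,0,-1,0,0,-1,0,0,-1,0,0,-1,0,0
d: 0,1,2,3,4,5,6,7,8,9,10,11,12,13,14,15,16,17,18,19,20,21,22,23,24,25,26,27,28,29,30,31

steps = 9; useful = 199; efficiency = 199/288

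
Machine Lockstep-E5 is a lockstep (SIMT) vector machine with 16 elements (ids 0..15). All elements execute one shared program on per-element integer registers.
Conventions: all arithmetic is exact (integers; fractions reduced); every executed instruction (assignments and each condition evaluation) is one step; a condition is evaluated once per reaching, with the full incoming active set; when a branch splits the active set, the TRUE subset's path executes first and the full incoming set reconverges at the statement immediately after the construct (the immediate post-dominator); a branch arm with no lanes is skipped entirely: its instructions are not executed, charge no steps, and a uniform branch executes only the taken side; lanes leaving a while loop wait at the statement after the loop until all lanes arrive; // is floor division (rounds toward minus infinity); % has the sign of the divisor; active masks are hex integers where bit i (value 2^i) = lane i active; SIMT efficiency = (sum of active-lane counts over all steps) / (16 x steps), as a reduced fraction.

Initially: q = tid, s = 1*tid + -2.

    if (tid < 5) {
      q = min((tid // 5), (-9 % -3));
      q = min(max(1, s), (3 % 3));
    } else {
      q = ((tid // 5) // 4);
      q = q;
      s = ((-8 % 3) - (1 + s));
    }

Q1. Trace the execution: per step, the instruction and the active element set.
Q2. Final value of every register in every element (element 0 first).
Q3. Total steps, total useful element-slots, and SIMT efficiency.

step 0: eval (tid < 5)               0xffff
step 1: q <- min((tid // 5), (-9 % -3)) 0x001f
step 2: q <- min(max(1, s), (3 % 3)) 0x001f
step 3: q <- ((tid // 5) // 4)       0xffe0
step 4: q <- q                       0xffe0
step 5: s <- ((-8 % 3) - (1 + s))    0xffe0

Answer: 6 steps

q: 0,0,0,0,0,0,0,0,0,0,0,0,0,0,0,0
s: -2,-1,0,1,2,-3,-4,-5,-6,-7,-8,-9,-10,-11,-12,-13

steps = 6; useful = 59; efficiency = 59/96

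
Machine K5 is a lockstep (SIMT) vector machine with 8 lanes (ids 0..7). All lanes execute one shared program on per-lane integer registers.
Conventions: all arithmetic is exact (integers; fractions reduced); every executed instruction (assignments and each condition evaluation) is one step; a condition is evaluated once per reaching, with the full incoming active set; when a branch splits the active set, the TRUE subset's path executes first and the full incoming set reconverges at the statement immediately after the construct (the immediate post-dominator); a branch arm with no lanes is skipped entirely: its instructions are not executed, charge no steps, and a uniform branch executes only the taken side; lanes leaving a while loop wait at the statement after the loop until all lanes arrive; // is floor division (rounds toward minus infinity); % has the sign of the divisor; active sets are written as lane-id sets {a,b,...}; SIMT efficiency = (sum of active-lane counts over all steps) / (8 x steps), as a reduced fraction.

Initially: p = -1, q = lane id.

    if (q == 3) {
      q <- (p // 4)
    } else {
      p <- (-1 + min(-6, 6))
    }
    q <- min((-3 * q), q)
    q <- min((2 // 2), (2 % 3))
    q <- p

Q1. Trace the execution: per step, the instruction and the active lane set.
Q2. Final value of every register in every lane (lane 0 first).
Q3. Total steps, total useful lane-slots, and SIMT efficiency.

step 0: eval (q == 3)                {0,1,2,3,4,5,6,7}
step 1: q <- (p // 4)                {3}
step 2: p <- (-1 + min(-6, 6))       {0,1,2,4,5,6,7}
step 3: q <- min((-3 * q), q)        {0,1,2,3,4,5,6,7}
step 4: q <- min((2 // 2), (2 % 3))  {0,1,2,3,4,5,6,7}
step 5: q <- p                       {0,1,2,3,4,5,6,7}

Answer: 6 steps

p: -7,-7,-7,-1,-7,-7,-7,-7
q: -7,-7,-7,-1,-7,-7,-7,-7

steps = 6; useful = 40; efficiency = 40/48 = 5/6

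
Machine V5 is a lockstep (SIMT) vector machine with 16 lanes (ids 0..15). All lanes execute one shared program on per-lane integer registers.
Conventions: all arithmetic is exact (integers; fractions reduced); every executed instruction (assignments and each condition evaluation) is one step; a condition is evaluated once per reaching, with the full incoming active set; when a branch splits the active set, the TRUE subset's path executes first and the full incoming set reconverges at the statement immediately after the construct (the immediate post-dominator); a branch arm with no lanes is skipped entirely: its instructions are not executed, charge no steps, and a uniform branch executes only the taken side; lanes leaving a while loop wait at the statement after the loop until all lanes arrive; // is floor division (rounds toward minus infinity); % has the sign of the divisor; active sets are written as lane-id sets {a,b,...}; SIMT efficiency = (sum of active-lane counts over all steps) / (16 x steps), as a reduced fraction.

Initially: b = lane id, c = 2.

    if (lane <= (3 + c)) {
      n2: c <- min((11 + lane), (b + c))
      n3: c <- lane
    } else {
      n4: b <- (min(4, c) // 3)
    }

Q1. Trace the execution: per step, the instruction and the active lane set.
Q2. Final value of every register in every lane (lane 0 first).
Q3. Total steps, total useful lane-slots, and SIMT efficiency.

step 0: eval (lane <= (3 + c))       {0,1,2,3,4,5,6,7,8,9,10,11,12,13,14,15}
step 1: c <- min((11 + lane), (b + c)) {0,1,2,3,4,5}
step 2: c <- lane                    {0,1,2,3,4,5}
step 3: b <- (min(4, c) // 3)        {6,7,8,9,10,11,12,13,14,15}

Answer: 4 steps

b: 0,1,2,3,4,5,0,0,0,0,0,0,0,0,0,0
c: 0,1,2,3,4,5,2,2,2,2,2,2,2,2,2,2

steps = 4; useful = 38; efficiency = 38/64 = 19/32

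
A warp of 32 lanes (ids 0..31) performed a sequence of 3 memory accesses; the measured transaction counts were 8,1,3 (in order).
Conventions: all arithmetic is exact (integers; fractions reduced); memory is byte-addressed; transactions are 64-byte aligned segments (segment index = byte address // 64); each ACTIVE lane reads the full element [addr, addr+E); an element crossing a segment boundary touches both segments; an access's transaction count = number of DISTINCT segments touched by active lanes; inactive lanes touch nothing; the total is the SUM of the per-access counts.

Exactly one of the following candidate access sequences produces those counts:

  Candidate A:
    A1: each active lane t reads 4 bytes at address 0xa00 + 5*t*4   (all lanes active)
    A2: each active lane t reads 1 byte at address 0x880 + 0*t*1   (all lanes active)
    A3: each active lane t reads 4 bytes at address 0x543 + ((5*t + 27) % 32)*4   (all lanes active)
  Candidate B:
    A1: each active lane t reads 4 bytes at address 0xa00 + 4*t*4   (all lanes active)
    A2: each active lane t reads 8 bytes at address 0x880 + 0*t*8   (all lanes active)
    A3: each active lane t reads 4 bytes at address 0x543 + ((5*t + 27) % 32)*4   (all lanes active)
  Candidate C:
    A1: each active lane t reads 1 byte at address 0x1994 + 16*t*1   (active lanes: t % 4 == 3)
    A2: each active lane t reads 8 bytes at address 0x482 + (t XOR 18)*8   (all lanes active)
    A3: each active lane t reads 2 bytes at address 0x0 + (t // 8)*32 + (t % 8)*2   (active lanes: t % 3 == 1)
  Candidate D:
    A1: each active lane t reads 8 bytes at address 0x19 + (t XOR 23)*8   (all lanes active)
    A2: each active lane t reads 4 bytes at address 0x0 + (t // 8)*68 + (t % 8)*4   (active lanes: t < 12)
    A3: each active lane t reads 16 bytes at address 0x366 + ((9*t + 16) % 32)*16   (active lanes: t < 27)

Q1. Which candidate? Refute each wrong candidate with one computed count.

A: A1 gives 10 transactions, not 8
C: A2 gives 5 transactions, not 1
D: A1 gives 5 transactions, not 8
B: all counts match (8,1,3)

Answer: B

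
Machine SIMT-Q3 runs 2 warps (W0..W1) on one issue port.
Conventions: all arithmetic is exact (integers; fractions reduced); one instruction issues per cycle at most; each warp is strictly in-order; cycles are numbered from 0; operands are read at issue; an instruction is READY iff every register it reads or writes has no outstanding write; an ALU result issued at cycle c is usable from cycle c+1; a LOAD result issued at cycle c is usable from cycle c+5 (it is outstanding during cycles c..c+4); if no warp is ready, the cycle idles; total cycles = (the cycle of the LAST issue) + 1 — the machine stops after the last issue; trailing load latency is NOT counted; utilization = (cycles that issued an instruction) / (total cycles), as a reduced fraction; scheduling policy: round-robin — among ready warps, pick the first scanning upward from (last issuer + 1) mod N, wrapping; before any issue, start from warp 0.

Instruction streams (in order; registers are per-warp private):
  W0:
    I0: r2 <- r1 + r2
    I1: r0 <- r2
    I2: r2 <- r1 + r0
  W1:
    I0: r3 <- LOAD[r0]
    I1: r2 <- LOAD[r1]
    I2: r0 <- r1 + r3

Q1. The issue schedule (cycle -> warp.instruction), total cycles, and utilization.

cycle 0: W0.I0
cycle 1: W1.I0
cycle 2: W0.I1
cycle 3: W1.I1
cycle 4: W0.I2
cycle 5: idle
cycle 6: W1.I2

Answer: 7 cycles, utilization 6/7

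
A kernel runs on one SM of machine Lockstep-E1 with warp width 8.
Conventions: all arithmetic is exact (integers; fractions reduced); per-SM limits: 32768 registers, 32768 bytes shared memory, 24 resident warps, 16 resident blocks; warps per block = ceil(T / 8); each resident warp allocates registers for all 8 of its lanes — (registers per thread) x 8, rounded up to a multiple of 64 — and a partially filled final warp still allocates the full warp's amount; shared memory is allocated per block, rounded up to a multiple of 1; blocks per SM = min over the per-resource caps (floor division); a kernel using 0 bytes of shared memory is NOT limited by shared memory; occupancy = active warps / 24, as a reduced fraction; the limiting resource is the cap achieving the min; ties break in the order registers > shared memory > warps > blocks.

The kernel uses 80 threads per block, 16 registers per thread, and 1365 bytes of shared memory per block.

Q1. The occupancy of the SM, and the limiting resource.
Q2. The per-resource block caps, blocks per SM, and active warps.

Answer: occupancy 5/6, limited by warps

registers: 25 blocks
shared memory: 24 blocks
warps: 2 blocks
blocks: 16 blocks

Answer: 2 blocks, 20 active warps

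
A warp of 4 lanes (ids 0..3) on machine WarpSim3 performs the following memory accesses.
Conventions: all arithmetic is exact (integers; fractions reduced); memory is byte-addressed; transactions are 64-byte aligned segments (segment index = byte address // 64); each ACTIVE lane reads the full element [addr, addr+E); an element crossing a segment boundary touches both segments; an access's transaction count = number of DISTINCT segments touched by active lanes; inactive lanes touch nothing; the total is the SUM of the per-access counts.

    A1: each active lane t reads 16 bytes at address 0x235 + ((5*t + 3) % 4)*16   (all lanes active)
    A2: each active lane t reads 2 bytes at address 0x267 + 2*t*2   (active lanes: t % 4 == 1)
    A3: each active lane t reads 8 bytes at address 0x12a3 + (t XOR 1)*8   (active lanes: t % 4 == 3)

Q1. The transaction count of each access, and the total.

A1: 2 transactions
A2: 1 transaction
A3: 1 transaction

Answer: 2,1,1; total 4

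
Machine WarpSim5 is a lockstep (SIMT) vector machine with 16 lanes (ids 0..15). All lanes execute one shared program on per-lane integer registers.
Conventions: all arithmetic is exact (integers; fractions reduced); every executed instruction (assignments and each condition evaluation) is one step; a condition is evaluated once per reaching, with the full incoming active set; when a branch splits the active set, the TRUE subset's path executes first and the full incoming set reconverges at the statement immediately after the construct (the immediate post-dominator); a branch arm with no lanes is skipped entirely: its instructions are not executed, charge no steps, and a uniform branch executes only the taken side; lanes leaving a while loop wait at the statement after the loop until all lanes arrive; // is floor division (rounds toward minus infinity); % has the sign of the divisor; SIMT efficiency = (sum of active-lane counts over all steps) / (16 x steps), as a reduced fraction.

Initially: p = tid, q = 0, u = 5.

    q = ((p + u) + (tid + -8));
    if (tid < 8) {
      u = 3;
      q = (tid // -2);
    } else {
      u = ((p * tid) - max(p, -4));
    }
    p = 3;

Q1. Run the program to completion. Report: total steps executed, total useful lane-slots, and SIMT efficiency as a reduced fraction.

Answer: 6 steps, 72 useful, 3/4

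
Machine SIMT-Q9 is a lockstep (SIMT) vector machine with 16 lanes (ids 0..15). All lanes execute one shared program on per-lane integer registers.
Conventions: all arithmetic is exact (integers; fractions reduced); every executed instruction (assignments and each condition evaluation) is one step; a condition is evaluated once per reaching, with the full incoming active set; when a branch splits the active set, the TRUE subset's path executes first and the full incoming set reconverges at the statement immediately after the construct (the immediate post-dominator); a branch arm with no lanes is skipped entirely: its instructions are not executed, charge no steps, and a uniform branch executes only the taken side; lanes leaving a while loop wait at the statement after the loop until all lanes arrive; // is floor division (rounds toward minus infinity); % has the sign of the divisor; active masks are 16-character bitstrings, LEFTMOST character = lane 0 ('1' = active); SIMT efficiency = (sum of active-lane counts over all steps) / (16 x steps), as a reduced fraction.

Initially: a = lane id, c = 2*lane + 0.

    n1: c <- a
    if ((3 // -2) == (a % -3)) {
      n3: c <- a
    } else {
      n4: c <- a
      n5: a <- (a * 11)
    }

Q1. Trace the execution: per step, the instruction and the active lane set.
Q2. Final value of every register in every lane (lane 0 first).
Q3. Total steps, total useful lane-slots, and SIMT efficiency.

step 0: c <- a                       1111111111111111
step 1: eval ((3 // -2) == (a % -3)) 1111111111111111
step 2: c <- a                       0100100100100100
step 3: c <- a                       1011011011011011
step 4: a <- (a * 11)                1011011011011011

Answer: 5 steps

a: 0,1,22,33,4,55,66,7,88,99,10,121,132,13,154,165
c: 0,1,2,3,4,5,6,7,8,9,10,11,12,13,14,15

steps = 5; useful = 59; efficiency = 59/80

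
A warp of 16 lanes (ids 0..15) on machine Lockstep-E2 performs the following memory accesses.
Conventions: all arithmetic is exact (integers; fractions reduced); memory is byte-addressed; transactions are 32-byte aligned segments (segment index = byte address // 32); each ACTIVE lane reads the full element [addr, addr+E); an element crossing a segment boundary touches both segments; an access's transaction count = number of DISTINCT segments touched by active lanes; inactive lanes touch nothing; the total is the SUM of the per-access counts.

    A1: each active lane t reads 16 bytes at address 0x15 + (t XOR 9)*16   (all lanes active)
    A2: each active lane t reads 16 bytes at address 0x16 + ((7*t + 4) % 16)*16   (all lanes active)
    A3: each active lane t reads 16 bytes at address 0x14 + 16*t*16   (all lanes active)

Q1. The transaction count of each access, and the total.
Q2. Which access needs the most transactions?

A1: 9 transactions
A2: 9 transactions
A3: 32 transactions

Answer: 9,9,32; total 50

Answer: A3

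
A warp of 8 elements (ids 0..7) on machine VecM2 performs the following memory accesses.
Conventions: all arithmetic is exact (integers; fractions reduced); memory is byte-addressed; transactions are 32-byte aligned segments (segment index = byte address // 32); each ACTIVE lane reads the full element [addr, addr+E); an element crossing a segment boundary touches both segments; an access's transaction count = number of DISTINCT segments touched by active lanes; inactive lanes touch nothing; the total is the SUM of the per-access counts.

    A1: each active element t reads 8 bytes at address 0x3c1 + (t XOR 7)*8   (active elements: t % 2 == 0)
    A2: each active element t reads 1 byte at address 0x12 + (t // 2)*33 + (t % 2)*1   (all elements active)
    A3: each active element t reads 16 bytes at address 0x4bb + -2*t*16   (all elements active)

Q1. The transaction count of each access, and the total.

A1: 3 transactions
A2: 4 transactions
A3: 9 transactions

Answer: 3,4,9; total 16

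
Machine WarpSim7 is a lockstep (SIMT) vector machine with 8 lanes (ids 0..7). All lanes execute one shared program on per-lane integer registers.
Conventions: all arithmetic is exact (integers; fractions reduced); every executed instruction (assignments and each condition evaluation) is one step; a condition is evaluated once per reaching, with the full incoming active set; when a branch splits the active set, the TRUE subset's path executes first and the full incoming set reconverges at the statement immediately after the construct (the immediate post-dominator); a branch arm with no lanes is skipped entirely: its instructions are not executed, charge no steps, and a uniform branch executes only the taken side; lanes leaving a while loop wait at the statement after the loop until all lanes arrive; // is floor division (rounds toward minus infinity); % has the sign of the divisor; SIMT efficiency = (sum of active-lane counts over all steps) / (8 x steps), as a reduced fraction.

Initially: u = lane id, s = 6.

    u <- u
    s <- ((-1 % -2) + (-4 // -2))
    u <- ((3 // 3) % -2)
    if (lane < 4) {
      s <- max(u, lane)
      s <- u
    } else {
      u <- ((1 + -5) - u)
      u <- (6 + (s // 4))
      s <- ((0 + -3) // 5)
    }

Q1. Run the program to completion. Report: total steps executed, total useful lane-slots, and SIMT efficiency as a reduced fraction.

Answer: 9 steps, 52 useful, 13/18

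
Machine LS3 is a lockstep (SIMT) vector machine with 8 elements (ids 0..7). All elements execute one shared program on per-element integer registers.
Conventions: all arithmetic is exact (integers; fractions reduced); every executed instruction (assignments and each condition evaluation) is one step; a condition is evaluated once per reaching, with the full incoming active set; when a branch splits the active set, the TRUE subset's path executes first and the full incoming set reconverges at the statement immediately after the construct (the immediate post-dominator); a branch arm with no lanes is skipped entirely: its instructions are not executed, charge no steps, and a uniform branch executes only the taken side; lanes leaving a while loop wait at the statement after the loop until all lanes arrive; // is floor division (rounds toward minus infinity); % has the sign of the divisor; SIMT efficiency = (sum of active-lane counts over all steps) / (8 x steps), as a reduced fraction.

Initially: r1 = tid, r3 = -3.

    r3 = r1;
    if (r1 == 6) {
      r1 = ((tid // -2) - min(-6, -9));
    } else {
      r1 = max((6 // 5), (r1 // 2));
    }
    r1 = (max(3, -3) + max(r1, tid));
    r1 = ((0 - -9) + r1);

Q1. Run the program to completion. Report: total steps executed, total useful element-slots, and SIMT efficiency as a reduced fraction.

Answer: 6 steps, 40 useful, 5/6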